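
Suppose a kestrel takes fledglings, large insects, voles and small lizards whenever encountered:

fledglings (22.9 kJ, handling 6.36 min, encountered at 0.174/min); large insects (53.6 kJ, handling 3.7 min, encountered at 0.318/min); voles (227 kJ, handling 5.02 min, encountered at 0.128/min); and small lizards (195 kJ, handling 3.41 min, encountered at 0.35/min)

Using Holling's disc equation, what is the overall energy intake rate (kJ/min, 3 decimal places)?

23.116 kJ/min

R = Σλ_iE_i / (1 + Σλ_ih_i)
Numerator: 0.174×22.9 + 0.318×53.6 + 0.128×227 + 0.35×195 = 118.3
Denominator: 1 + 0.174×6.36 + 0.318×3.7 + 0.128×5.02 + 0.35×3.41 = 5.119
R = 118.3/5.119 = 23.12 kJ/min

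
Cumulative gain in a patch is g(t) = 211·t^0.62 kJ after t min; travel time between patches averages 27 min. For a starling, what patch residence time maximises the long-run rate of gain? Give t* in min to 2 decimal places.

44.05 min

By the marginal value theorem, leave when the instantaneous gain rate g'(t) equals the habitat-wide average g(t)/(T + t).
g'(t) = 0.62·211·t^-0.38. Setting 0.62·211·t^-0.38 = 211·t^0.62/(27+t) gives 0.62(27+t) = t, so 0.38·t = 0.62×27.
t* = 0.62×27/0.38 = 44.05 min.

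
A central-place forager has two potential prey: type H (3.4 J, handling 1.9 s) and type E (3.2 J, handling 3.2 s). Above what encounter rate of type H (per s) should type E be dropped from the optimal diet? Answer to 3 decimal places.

0.667 per s

Drop type E once their profitability E₂/h₂ falls below the rate achievable on type H alone: E₂/h₂ = λE₁/(1 + λh₁).
Solve for λ: λE₁h₂ = E₂(1 + λh₁) → λ(E₁h₂ − E₂h₁) = E₂ → λ = E₂/(E₁h₂ − E₂h₁).
λ = 3.2/(3.4×3.2 − 3.2×1.9) = 3.2/4.8 = 0.6667 per s.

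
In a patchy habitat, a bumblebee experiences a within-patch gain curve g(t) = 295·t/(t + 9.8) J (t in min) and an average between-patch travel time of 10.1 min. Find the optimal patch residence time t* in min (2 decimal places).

9.95 min

Maximise g(t)/(T+t): set derivative to zero → g'(t)(T+t) = g(t).
g'(t) = 295·9.8/(t + 9.8)². Setting 295·9.8/(t+9.8)² = 295t/[(t+9.8)(10.1+t)] gives 9.8(10.1+t) = t(t+9.8), so t² = 9.8×10.1 = 98.98.
t* = √98.98 = 9.949 min.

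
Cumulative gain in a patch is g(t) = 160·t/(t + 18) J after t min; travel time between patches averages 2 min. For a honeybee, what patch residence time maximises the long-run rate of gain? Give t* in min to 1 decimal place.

By the marginal value theorem, leave when the instantaneous gain rate g'(t) equals the habitat-wide average g(t)/(T + t).
g'(t) = 160·18/(t + 18)². Setting 160·18/(t+18)² = 160t/[(t+18)(2+t)] gives 18(2+t) = t(t+18), so t² = 18×2 = 36.
t* = √36 = 6 min.

6.0 min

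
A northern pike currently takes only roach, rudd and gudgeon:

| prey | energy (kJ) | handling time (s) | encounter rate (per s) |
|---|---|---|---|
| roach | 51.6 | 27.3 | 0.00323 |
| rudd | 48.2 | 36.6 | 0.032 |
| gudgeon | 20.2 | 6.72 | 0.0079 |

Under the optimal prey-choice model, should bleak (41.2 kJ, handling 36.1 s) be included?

Yes

Current rate: (0.00323×51.6 + 0.032×48.2 + 0.0079×20.2)/(1 + 0.00323×27.3 + 0.032×36.6 + 0.0079×6.72) = 0.8081 kJ/s.
Profitability of bleak: 41.2/36.1 = 1.141 kJ/s.
1.141 > 0.8081, so adding bleak raises the average — include it.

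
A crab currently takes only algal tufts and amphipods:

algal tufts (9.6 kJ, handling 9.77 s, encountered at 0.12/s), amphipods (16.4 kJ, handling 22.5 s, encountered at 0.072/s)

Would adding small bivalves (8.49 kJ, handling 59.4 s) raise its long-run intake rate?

On algal tufts and amphipods alone, R = ΣλE/(1+Σλh) = 2.333/3.792 = 0.6151 kJ/s.
Profitability of small bivalves: 8.49/59.4 = 0.1429 kJ/s.
Since 0.1429 < R, time spent handling small bivalves is better spent searching.

No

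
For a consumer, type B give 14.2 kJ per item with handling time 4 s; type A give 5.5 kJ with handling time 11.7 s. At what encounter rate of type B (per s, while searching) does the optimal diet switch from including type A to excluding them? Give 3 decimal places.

Drop type A once their profitability E₂/h₂ falls below the rate achievable on type B alone: E₂/h₂ = λE₁/(1 + λh₁).
Solve for λ: λE₁h₂ = E₂(1 + λh₁) → λ(E₁h₂ − E₂h₁) = E₂ → λ = E₂/(E₁h₂ − E₂h₁).
λ = 5.5/(14.2×11.7 − 5.5×4) = 5.5/144.1 = 0.03816 per s.

0.038 per s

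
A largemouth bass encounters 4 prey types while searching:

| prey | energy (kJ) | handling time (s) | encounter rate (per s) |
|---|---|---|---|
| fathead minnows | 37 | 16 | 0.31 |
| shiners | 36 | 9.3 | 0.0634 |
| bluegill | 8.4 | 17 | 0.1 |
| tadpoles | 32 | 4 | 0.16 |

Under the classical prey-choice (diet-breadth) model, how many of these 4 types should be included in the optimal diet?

Profitabilities (E/h, kJ/s): tadpoles 8, shiners 3.87, fathead minnows 2.31, bluegill 0.494. Add prey in this order while the next type's profitability exceeds the intake rate on those already taken.
Rate on top 1: 3.122. shiners: 3.87 > 3.122 → include.
Rate on top 2: 3.32. fathead minnows: 2.31 < 3.32 → exclude; stop.
Optimal diet: tadpoles, shiners — 2 of 4 types.

2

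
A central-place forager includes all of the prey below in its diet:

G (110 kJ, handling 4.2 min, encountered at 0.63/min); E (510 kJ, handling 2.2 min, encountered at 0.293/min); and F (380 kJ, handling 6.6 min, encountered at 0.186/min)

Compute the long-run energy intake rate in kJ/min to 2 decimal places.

R = Σλ_iE_i / (1 + Σλ_ih_i)
Numerator: 0.63×110 + 0.293×510 + 0.186×380 = 289.4
Denominator: 1 + 0.63×4.2 + 0.293×2.2 + 0.186×6.6 = 5.518
R = 289.4/5.518 = 52.45 kJ/min

52.45 kJ/min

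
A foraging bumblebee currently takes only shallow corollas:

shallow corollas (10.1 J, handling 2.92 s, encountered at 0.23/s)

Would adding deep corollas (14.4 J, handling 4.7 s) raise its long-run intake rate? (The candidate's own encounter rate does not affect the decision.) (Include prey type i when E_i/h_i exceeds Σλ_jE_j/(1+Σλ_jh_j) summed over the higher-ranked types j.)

Yes

Current rate: (0.23×10.1)/(1 + 0.23×2.92) = 1.39 J/s.
Profitability of deep corollas: 14.4/4.7 = 3.064 J/s.
3.064 > 1.39, so adding deep corollas raises the average — include it.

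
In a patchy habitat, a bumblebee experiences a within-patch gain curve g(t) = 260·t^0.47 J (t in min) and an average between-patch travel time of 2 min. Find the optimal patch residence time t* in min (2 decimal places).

Maximise g(t)/(T+t): set derivative to zero → g'(t)(T+t) = g(t).
g'(t) = 0.47·260·t^-0.53. Setting 0.47·260·t^-0.53 = 260·t^0.47/(2+t) gives 0.47(2+t) = t, so 0.53·t = 0.47×2.
t* = 0.47×2/0.53 = 1.774 min.

1.77 min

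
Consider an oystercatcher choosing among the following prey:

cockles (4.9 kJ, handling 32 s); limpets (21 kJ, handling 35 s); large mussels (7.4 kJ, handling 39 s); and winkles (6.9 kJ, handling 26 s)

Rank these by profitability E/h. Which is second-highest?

In descending order of E/h:
limpets: 21/35 = 0.6 kJ/s
winkles: 6.9/26 = 0.265 kJ/s
large mussels: 7.4/39 = 0.19 kJ/s
cockles: 4.9/32 = 0.153 kJ/s

winkles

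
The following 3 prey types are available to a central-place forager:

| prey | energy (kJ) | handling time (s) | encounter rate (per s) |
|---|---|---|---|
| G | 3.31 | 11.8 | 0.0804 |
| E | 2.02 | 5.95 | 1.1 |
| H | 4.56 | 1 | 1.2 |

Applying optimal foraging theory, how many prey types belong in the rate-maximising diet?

1

E/h in descending order: H 4.56, E 0.339, G 0.281 kJ/s. The optimal diet is the largest prefix of this list for which every included type satisfies E_i/h_i > R on the types above it.
Rate on top 1: 2.487. E: 0.339 < 2.487 → exclude; stop.
Optimal diet: H — 1 of 3 types.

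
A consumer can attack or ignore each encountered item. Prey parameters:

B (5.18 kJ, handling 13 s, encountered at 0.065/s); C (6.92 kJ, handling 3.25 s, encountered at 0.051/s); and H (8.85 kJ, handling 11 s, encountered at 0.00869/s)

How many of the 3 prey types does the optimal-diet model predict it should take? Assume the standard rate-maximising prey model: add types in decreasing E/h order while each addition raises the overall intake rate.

3

Profitabilities (E/h, kJ/s): C 2.13, H 0.805, B 0.398. Add prey in this order while the next type's profitability exceeds the intake rate on those already taken.
Rate on top 1: 0.3027. H: 0.805 > 0.3027 → include.
Rate on top 2: 0.3408. B: 0.398 > 0.3408 → include.
Optimal diet: C, H, B — 3 of 3 types.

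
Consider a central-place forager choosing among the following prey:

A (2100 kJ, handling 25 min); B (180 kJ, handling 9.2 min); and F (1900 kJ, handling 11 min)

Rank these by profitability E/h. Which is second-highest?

In descending order of E/h:
F: 1900/11 = 173 kJ/min
A: 2100/25 = 84 kJ/min
B: 180/9.2 = 19.6 kJ/min

A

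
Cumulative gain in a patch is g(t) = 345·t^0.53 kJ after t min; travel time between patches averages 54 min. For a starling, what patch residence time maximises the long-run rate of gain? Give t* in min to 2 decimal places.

60.89 min

By the marginal value theorem, leave when the instantaneous gain rate g'(t) equals the habitat-wide average g(t)/(T + t).
g'(t) = 0.53·345·t^-0.47. Setting 0.53·345·t^-0.47 = 345·t^0.53/(54+t) gives 0.53(54+t) = t, so 0.47·t = 0.53×54.
t* = 0.53×54/0.47 = 60.89 min.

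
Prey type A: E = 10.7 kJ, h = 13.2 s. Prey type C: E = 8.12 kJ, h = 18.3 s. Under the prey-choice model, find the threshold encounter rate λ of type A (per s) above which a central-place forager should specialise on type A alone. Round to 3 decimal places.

0.092 per s

At the threshold, the rate on type A alone equals the profitability of type C: λ·10.7/(1 + λ·13.2) = 8.12/18.3 = 0.4437.
Rearranging, λ(10.7 − 0.4437×13.2) = 0.4437, so λ = 0.4437/4.843 = 0.09162 per s.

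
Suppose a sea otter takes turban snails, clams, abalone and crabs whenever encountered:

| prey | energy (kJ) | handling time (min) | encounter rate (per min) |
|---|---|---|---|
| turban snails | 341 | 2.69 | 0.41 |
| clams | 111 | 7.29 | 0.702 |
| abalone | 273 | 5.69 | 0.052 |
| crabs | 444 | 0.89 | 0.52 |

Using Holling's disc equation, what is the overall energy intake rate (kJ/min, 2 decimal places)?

58.00 kJ/min

R = Σλ_iE_i / (1 + Σλ_ih_i)
Numerator: 0.41×341 + 0.702×111 + 0.052×273 + 0.52×444 = 462.8
Denominator: 1 + 0.41×2.69 + 0.702×7.29 + 0.052×5.69 + 0.52×0.89 = 7.979
R = 462.8/7.979 = 58 kJ/min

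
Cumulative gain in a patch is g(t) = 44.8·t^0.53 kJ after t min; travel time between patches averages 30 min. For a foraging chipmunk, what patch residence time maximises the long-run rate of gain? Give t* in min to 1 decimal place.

By the marginal value theorem, leave when the instantaneous gain rate g'(t) equals the habitat-wide average g(t)/(T + t).
g'(t) = 0.53·44.8·t^-0.47. Setting 0.53·44.8·t^-0.47 = 44.8·t^0.53/(30+t) gives 0.53(30+t) = t, so 0.47·t = 0.53×30.
t* = 0.53×30/0.47 = 33.83 min.

33.8 min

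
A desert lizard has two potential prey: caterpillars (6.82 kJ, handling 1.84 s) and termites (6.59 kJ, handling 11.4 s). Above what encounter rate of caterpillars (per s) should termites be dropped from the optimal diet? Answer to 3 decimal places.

0.100 per s

Drop termites once their profitability E₂/h₂ falls below the rate achievable on caterpillars alone: E₂/h₂ = λE₁/(1 + λh₁).
Solve for λ: λE₁h₂ = E₂(1 + λh₁) → λ(E₁h₂ − E₂h₁) = E₂ → λ = E₂/(E₁h₂ − E₂h₁).
λ = 6.59/(6.82×11.4 − 6.59×1.84) = 6.59/65.62 = 0.1004 per s.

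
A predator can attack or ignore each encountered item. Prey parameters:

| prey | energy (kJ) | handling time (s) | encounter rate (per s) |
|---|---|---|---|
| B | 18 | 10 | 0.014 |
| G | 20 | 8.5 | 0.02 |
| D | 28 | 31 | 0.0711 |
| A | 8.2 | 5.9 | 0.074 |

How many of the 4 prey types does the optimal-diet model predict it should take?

Profitabilities (E/h, kJ/s): G 2.35, B 1.8, A 1.39, D 0.903. Add prey in this order while the next type's profitability exceeds the intake rate on those already taken.
Rate on top 1: 0.3419. B: 1.8 > 0.3419 → include.
Rate on top 2: 0.4977. A: 1.39 > 0.4977 → include.
Rate on top 3: 0.7207. D: 0.903 > 0.7207 → include.
Optimal diet: G, B, A, D — 4 of 4 types.

4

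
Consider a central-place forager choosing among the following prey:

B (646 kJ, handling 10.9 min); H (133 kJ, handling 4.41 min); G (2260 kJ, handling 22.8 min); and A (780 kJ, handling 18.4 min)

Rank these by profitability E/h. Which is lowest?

H

In descending order of E/h:
G: 2260/22.8 = 99.1 kJ/min
B: 646/10.9 = 59.3 kJ/min
A: 780/18.4 = 42.4 kJ/min
H: 133/4.41 = 30.2 kJ/min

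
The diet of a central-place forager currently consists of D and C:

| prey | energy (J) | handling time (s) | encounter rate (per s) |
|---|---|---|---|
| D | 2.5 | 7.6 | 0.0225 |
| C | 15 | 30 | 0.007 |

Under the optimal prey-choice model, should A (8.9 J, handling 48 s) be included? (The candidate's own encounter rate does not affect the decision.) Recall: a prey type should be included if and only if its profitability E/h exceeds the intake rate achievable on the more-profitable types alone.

Yes

Current rate: (0.0225×2.5 + 0.007×15)/(1 + 0.0225×7.6 + 0.007×30) = 0.1168 J/s.
Profitability of A: 8.9/48 = 0.1854 J/s.
0.1854 > 0.1168, so adding A raises the average — include it.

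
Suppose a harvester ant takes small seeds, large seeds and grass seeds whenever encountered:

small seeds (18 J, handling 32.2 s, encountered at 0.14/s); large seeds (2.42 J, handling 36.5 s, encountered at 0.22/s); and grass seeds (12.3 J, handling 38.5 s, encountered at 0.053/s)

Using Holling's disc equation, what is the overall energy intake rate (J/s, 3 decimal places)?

0.238 J/s

Energy encountered per unit search time: 0.14×18 + 0.22×2.42 + 0.053×12.3 = 3.704 J/s.
Handling time per unit search time: 0.14×32.2 + 0.22×36.5 + 0.053×38.5 = 14.58.
Rate = 3.704/(1 + 14.58) = 0.2378 J/s.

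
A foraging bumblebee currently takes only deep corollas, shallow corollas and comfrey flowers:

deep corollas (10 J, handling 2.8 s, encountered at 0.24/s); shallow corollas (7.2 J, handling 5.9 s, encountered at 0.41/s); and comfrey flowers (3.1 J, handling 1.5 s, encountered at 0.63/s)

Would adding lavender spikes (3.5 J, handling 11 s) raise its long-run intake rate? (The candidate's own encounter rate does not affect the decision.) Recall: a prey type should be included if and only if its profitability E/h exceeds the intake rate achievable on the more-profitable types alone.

Current rate: (0.24×10 + 0.41×7.2 + 0.63×3.1)/(1 + 0.24×2.8 + 0.41×5.9 + 0.63×1.5) = 1.451 J/s.
Profitability of lavender spikes: 3.5/11 = 0.3182 J/s.
0.3182 < 1.451, so adding lavender spikes would lower the average — exclude it.

No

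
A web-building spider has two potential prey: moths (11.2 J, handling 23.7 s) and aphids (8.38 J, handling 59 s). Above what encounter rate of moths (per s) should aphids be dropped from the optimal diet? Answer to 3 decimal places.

The zero-one rule: include aphids iff E₂/h₂ > λE₁/(1+λh₁). Equality gives the switch point.
λE₁h₂ = E₂ + λE₂h₁ ⇒ λ = E₂/(E₁h₂ − E₂h₁) = 8.38/(660.8 − 198.6) = 0.01813 per s.

0.018 per s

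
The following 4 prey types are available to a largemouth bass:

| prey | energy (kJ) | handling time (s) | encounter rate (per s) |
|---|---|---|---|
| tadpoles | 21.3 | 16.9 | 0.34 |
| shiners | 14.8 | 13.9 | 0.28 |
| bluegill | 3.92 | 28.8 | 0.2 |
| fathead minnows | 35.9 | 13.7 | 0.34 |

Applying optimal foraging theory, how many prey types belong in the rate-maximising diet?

1

Rank by E/h (kJ/s): fathead minnows 2.62, tadpoles 1.26, shiners 1.06, bluegill 0.136. Include each in turn until the next type's E/h falls below the running intake rate.
Rate on top 1: 2.157. tadpoles: 1.26 < 2.157 → exclude; stop.
Optimal diet: fathead minnows — 1 of 4 types.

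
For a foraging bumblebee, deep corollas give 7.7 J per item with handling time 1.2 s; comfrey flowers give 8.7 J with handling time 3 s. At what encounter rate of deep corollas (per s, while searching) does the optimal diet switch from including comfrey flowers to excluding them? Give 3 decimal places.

The zero-one rule: include comfrey flowers iff E₂/h₂ > λE₁/(1+λh₁). Equality gives the switch point.
λE₁h₂ = E₂ + λE₂h₁ ⇒ λ = E₂/(E₁h₂ − E₂h₁) = 8.7/(23.1 − 10.44) = 0.6872 per s.

0.687 per s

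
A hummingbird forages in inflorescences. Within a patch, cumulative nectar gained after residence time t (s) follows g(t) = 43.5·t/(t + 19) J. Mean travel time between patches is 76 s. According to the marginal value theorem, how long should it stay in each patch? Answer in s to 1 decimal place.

38.0 s

Optimal t* satisfies g'(t*) = g(t*)/(T + t*).
g'(t) = 43.5·19/(t + 19)². Setting 43.5·19/(t+19)² = 43.5t/[(t+19)(76+t)] gives 19(76+t) = t(t+19), so t² = 19×76 = 1444.
t* = √1444 = 38 s.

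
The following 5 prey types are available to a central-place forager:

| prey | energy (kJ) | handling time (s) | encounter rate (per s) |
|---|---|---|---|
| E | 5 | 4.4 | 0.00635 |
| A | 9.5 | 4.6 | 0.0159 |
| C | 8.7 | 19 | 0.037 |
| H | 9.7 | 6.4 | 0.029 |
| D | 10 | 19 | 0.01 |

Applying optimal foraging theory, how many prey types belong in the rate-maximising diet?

Rank by E/h (kJ/s): A 2.07, H 1.52, E 1.14, D 0.526, C 0.458. Include each in turn until the next type's E/h falls below the running intake rate.
Rate on top 1: 0.1408. H: 1.52 > 0.1408 → include.
Rate on top 2: 0.3435. E: 1.14 > 0.3435 → include.
Rate on top 3: 0.3607. D: 0.526 > 0.3607 → include.
Rate on top 4: 0.382. C: 0.458 > 0.382 → include.
Optimal diet: A, H, E, D, C — 5 of 5 types.

5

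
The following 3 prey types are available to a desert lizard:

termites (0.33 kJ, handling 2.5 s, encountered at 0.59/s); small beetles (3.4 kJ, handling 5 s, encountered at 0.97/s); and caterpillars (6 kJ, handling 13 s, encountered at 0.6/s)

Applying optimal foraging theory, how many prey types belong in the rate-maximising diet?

1

E/h in descending order: small beetles 0.68, caterpillars 0.462, termites 0.132 kJ/s. The optimal diet is the largest prefix of this list for which every included type satisfies E_i/h_i > R on the types above it.
Rate on top 1: 0.5638. caterpillars: 0.462 < 0.5638 → exclude; stop.
Optimal diet: small beetles — 1 of 3 types.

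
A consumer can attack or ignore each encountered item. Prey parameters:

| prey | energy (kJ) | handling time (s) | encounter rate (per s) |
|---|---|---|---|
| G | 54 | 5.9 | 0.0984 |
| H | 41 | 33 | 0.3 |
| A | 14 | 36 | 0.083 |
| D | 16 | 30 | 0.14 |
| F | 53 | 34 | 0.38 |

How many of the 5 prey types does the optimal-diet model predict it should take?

1

Profitabilities (E/h, kJ/s): G 9.15, F 1.56, H 1.24, D 0.533, A 0.389. Add prey in this order while the next type's profitability exceeds the intake rate on those already taken.
Rate on top 1: 3.362. F: 1.56 < 3.362 → exclude; stop.
Optimal diet: G — 1 of 5 types.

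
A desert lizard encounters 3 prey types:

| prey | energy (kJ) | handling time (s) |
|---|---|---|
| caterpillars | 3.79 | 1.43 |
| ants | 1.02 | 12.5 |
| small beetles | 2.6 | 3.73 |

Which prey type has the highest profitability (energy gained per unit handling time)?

caterpillars

Profitability E/h (kJ/s): caterpillars = 3.79/1.43 = 2.65, ants = 1.02/12.5 = 0.0816, small beetles = 2.6/3.73 = 0.697.
Ranked: caterpillars > small beetles > ants.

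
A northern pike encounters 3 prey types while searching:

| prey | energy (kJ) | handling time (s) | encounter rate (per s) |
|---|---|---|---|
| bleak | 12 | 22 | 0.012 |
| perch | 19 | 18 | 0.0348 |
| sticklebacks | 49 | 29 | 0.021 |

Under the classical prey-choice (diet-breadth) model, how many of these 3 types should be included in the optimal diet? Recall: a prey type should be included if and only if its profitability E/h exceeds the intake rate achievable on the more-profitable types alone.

2

Rank by E/h (kJ/s): sticklebacks 1.69, perch 1.06, bleak 0.545. Include each in turn until the next type's E/h falls below the running intake rate.
Rate on top 1: 0.6395. perch: 1.06 > 0.6395 → include.
Rate on top 2: 0.7561. bleak: 0.545 < 0.7561 → exclude; stop.
Optimal diet: sticklebacks, perch — 2 of 3 types.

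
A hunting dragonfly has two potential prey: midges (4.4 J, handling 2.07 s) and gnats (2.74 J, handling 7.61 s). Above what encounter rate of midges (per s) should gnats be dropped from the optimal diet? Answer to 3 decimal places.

Drop gnats once their profitability E₂/h₂ falls below the rate achievable on midges alone: E₂/h₂ = λE₁/(1 + λh₁).
Solve for λ: λE₁h₂ = E₂(1 + λh₁) → λ(E₁h₂ − E₂h₁) = E₂ → λ = E₂/(E₁h₂ − E₂h₁).
λ = 2.74/(4.4×7.61 − 2.74×2.07) = 2.74/27.81 = 0.09852 per s.

0.099 per s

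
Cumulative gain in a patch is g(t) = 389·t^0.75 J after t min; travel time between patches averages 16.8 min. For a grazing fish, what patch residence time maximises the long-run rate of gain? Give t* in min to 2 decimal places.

Optimal t* satisfies g'(t*) = g(t*)/(T + t*).
g'(t) = 0.75·389·t^-0.25. Setting 0.75·389·t^-0.25 = 389·t^0.75/(16.8+t) gives 0.75(16.8+t) = t, so 0.25·t = 0.75×16.8.
t* = 0.75×16.8/0.25 = 50.4 min.

50.40 min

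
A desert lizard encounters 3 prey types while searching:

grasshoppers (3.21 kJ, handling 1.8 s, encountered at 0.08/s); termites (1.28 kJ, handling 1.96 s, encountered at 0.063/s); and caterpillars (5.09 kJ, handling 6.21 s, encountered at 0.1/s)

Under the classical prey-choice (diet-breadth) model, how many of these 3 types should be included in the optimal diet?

Rank by E/h (kJ/s): grasshoppers 1.78, caterpillars 0.82, termites 0.653. Include each in turn until the next type's E/h falls below the running intake rate.
Rate on top 1: 0.2245. caterpillars: 0.82 > 0.2245 → include.
Rate on top 2: 0.4339. termites: 0.653 > 0.4339 → include.
Optimal diet: grasshoppers, caterpillars, termites — 3 of 3 types.

3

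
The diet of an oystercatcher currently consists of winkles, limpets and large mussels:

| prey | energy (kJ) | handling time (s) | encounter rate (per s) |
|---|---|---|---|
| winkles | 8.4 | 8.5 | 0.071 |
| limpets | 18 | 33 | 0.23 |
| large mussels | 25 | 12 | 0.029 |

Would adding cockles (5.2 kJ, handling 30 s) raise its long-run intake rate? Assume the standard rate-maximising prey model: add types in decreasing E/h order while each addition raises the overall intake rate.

No

On winkles, limpets and large mussels alone, R = ΣλE/(1+Σλh) = 5.461/9.542 = 0.5724 kJ/s.
Profitability of cockles: 5.2/30 = 0.1733 kJ/s.
0.1733 < 0.5724, so adding cockles would lower the average — exclude it.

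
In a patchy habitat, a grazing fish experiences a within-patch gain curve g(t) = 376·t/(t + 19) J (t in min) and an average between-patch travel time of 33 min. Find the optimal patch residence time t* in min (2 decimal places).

By the marginal value theorem, leave when the instantaneous gain rate g'(t) equals the habitat-wide average g(t)/(T + t).
g'(t) = 376·19/(t + 19)². Setting 376·19/(t+19)² = 376t/[(t+19)(33+t)] gives 19(33+t) = t(t+19), so t² = 19×33 = 627.
t* = √627 = 25.04 min.

25.04 min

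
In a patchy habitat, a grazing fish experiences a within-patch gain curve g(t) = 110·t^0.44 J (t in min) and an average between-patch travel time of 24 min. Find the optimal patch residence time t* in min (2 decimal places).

Optimal t* satisfies g'(t*) = g(t*)/(T + t*).
g'(t) = 0.44·110·t^-0.56. Setting 0.44·110·t^-0.56 = 110·t^0.44/(24+t) gives 0.44(24+t) = t, so 0.56·t = 0.44×24.
t* = 0.44×24/0.56 = 18.86 min.

18.86 min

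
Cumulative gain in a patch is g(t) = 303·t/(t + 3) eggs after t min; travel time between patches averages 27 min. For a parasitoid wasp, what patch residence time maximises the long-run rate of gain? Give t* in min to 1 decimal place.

By the marginal value theorem, leave when the instantaneous gain rate g'(t) equals the habitat-wide average g(t)/(T + t).
g'(t) = 303·3/(t + 3)². Setting 303·3/(t+3)² = 303t/[(t+3)(27+t)] gives 3(27+t) = t(t+3), so t² = 3×27 = 81.
t* = √81 = 9 min.

9.0 min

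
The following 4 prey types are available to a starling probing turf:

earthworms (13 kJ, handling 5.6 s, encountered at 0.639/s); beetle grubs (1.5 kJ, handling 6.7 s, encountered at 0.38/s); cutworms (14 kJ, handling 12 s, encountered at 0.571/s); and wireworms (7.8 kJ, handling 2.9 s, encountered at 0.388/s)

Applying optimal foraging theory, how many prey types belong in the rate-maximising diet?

E/h in descending order: wireworms 2.69, earthworms 2.32, cutworms 1.17, beetle grubs 0.224 kJ/s. The optimal diet is the largest prefix of this list for which every included type satisfies E_i/h_i > R on the types above it.
Rate on top 1: 1.424. earthworms: 2.32 > 1.424 → include.
Rate on top 2: 1.987. cutworms: 1.17 < 1.987 → exclude; stop.
Optimal diet: wireworms, earthworms — 2 of 4 types.

2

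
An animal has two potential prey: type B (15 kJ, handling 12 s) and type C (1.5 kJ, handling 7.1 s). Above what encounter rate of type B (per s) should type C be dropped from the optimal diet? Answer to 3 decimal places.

At the threshold, the rate on type B alone equals the profitability of type C: λ·15/(1 + λ·12) = 1.5/7.1 = 0.2113.
Rearranging, λ(15 − 0.2113×12) = 0.2113, so λ = 0.2113/12.46 = 0.01695 per s.

0.017 per s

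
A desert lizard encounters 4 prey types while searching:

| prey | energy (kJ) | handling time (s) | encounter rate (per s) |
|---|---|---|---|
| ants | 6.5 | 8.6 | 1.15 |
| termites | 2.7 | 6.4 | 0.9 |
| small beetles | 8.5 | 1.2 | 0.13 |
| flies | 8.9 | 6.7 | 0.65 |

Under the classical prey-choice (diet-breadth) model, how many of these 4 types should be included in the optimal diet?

2

Rank by E/h (kJ/s): small beetles 7.08, flies 1.33, ants 0.756, termites 0.422. Include each in turn until the next type's E/h falls below the running intake rate.
Rate on top 1: 0.9559. flies: 1.33 > 0.9559 → include.
Rate on top 2: 1.25. ants: 0.756 < 1.25 → exclude; stop.
Optimal diet: small beetles, flies — 2 of 4 types.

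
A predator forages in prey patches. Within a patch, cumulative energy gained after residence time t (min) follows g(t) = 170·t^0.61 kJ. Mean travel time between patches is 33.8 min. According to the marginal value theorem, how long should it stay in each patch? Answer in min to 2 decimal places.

Maximise g(t)/(T+t): set derivative to zero → g'(t)(T+t) = g(t).
g'(t) = 0.61·170·t^-0.39. Setting 0.61·170·t^-0.39 = 170·t^0.61/(33.8+t) gives 0.61(33.8+t) = t, so 0.39·t = 0.61×33.8.
t* = 0.61×33.8/0.39 = 52.87 min.

52.87 min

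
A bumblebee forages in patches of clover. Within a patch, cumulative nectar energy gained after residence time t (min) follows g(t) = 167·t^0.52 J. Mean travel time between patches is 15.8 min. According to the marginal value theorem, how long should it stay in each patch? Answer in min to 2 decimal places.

Optimal t* satisfies g'(t*) = g(t*)/(T + t*).
g'(t) = 0.52·167·t^-0.48. Setting 0.52·167·t^-0.48 = 167·t^0.52/(15.8+t) gives 0.52(15.8+t) = t, so 0.48·t = 0.52×15.8.
t* = 0.52×15.8/0.48 = 17.12 min.

17.12 min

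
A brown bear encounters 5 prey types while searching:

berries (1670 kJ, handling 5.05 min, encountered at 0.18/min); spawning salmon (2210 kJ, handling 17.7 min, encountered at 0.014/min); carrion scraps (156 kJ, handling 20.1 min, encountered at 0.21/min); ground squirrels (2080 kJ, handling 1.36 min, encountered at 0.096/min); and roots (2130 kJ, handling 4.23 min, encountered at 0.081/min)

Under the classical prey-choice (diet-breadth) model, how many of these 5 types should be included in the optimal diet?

3

Rank by E/h (kJ/min): ground squirrels 1.53e+03, roots 504, berries 331, spawning salmon 125, carrion scraps 7.76. Include each in turn until the next type's E/h falls below the running intake rate.
Rate on top 1: 176.6. roots: 504 > 176.6 → include.
Rate on top 2: 252.7. berries: 331 > 252.7 → include.
Rate on top 3: 282.4. spawning salmon: 125 < 282.4 → exclude; stop.
Optimal diet: ground squirrels, roots, berries — 3 of 5 types.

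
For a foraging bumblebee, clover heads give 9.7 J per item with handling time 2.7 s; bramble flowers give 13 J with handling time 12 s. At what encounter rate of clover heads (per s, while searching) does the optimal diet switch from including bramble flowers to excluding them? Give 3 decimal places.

0.160 per s

The zero-one rule: include bramble flowers iff E₂/h₂ > λE₁/(1+λh₁). Equality gives the switch point.
λE₁h₂ = E₂ + λE₂h₁ ⇒ λ = E₂/(E₁h₂ − E₂h₁) = 13/(116.4 − 35.1) = 0.1599 per s.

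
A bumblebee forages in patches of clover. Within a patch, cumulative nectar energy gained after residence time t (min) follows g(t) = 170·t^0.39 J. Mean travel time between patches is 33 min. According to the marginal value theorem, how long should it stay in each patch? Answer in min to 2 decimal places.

21.10 min

Optimal t* satisfies g'(t*) = g(t*)/(T + t*).
g'(t) = 0.39·170·t^-0.61. Setting 0.39·170·t^-0.61 = 170·t^0.39/(33+t) gives 0.39(33+t) = t, so 0.61·t = 0.39×33.
t* = 0.39×33/0.61 = 21.1 min.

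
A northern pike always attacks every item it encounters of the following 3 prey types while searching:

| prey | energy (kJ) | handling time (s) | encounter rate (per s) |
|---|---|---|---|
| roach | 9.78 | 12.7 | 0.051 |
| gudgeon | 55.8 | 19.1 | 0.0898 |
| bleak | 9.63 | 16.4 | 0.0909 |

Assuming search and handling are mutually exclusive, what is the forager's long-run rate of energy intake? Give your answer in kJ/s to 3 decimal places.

Energy encountered per unit search time: 0.051×9.78 + 0.0898×55.8 + 0.0909×9.63 = 6.385 kJ/s.
Handling time per unit search time: 0.051×12.7 + 0.0898×19.1 + 0.0909×16.4 = 3.854.
Rate = 6.385/(1 + 3.854) = 1.316 kJ/s.

1.316 kJ/s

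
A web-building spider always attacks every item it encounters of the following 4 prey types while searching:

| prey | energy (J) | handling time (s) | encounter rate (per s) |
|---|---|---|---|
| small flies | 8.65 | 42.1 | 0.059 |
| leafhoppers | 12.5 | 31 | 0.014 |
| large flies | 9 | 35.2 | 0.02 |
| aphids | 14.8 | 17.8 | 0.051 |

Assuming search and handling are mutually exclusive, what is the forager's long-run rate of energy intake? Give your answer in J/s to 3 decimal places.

R = (0.059×8.65 + 0.014×12.5 + 0.02×9 + 0.051×14.8) / (1 + 0.059×42.1 + 0.014×31 + 0.02×35.2 + 0.051×17.8) = 1.62/5.53 = 0.293 J/s.

0.293 J/s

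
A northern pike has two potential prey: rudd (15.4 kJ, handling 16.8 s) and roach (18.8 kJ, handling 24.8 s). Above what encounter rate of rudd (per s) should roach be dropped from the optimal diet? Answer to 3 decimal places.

The zero-one rule: include roach iff E₂/h₂ > λE₁/(1+λh₁). Equality gives the switch point.
λE₁h₂ = E₂ + λE₂h₁ ⇒ λ = E₂/(E₁h₂ − E₂h₁) = 18.8/(381.9 − 315.8) = 0.2845 per s.

0.285 per s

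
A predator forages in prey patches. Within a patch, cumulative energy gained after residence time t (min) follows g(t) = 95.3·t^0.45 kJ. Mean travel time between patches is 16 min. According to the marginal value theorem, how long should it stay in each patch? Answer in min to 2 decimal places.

13.09 min

Optimal t* satisfies g'(t*) = g(t*)/(T + t*).
g'(t) = 0.45·95.3·t^-0.55. Setting 0.45·95.3·t^-0.55 = 95.3·t^0.45/(16+t) gives 0.45(16+t) = t, so 0.55·t = 0.45×16.
t* = 0.45×16/0.55 = 13.09 min.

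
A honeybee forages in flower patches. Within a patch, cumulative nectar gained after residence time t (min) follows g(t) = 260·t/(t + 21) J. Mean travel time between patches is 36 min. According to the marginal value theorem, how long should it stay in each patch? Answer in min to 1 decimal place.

27.5 min

Optimal t* satisfies g'(t*) = g(t*)/(T + t*).
g'(t) = 260·21/(t + 21)². Setting 260·21/(t+21)² = 260t/[(t+21)(36+t)] gives 21(36+t) = t(t+21), so t² = 21×36 = 756.
t* = √756 = 27.5 min.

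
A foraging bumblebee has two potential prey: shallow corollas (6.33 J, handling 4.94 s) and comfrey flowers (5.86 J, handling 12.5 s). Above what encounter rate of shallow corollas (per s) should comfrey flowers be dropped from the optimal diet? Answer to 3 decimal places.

0.117 per s

At the threshold, the rate on shallow corollas alone equals the profitability of comfrey flowers: λ·6.33/(1 + λ·4.94) = 5.86/12.5 = 0.4688.
Rearranging, λ(6.33 − 0.4688×4.94) = 0.4688, so λ = 0.4688/4.014 = 0.1168 per s.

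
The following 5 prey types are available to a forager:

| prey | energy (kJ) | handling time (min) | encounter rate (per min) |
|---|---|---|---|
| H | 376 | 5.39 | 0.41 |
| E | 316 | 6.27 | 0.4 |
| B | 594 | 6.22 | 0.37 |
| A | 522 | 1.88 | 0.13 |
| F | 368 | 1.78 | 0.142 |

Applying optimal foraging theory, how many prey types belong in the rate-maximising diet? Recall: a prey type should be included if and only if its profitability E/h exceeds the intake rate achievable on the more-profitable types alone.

E/h in descending order: A 278, F 207, B 95.5, H 69.8, E 50.4 kJ/min. The optimal diet is the largest prefix of this list for which every included type satisfies E_i/h_i > R on the types above it.
Rate on top 1: 54.53. F: 207 > 54.53 → include.
Rate on top 2: 80.23. B: 95.5 > 80.23 → include.
Rate on top 3: 89.48. H: 69.8 < 89.48 → exclude; stop.
Optimal diet: A, F, B — 3 of 5 types.

3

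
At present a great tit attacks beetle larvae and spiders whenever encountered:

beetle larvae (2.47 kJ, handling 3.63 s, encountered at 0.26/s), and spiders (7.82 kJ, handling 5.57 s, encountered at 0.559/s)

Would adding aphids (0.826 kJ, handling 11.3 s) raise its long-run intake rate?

Intake rate on the current diet: R = (0.26×2.47 + 0.559×7.82) / (1 + 0.26×3.63 + 0.559×5.57) = 5.014/5.057 = 0.9913 kJ/s.
Profitability of aphids: 0.826/11.3 = 0.0731 kJ/s.
0.0731 < 0.9913, so adding aphids would lower the average — exclude it.

No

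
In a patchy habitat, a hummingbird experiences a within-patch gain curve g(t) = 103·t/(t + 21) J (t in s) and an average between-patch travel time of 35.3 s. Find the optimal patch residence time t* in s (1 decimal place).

Optimal t* satisfies g'(t*) = g(t*)/(T + t*).
g'(t) = 103·21/(t + 21)². Setting 103·21/(t+21)² = 103t/[(t+21)(35.3+t)] gives 21(35.3+t) = t(t+21), so t² = 21×35.3 = 741.3.
t* = √741.3 = 27.23 s.

27.2 s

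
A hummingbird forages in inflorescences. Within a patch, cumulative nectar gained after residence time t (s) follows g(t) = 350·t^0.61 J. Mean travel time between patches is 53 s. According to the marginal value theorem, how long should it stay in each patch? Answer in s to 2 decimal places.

Maximise g(t)/(T+t): set derivative to zero → g'(t)(T+t) = g(t).
g'(t) = 0.61·350·t^-0.39. Setting 0.61·350·t^-0.39 = 350·t^0.61/(53+t) gives 0.61(53+t) = t, so 0.39·t = 0.61×53.
t* = 0.61×53/0.39 = 82.9 s.

82.90 s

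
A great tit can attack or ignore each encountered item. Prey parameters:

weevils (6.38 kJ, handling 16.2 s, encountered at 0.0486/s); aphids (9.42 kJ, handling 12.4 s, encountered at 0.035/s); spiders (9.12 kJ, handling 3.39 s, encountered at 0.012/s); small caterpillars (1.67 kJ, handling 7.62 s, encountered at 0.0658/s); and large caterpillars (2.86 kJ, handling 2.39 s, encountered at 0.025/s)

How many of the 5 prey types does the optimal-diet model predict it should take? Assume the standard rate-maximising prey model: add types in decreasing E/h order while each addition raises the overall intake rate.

4

Rank by E/h (kJ/s): spiders 2.69, large caterpillars 1.2, aphids 0.76, weevils 0.394, small caterpillars 0.219. Include each in turn until the next type's E/h falls below the running intake rate.
Rate on top 1: 0.1052. large caterpillars: 1.2 > 0.1052 → include.
Rate on top 2: 0.1644. aphids: 0.76 > 0.1644 → include.
Rate on top 3: 0.3328. weevils: 0.394 > 0.3328 → include.
Rate on top 4: 0.3535. small caterpillars: 0.219 < 0.3535 → exclude; stop.
Optimal diet: spiders, large caterpillars, aphids, weevils — 4 of 5 types.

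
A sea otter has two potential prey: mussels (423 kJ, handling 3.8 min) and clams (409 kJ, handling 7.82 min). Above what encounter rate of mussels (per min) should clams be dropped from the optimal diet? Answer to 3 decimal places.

At the threshold, the rate on mussels alone equals the profitability of clams: λ·423/(1 + λ·3.8) = 409/7.82 = 52.3.
Rearranging, λ(423 − 52.3×3.8) = 52.3, so λ = 52.3/224.3 = 0.2332 per min.

0.233 per min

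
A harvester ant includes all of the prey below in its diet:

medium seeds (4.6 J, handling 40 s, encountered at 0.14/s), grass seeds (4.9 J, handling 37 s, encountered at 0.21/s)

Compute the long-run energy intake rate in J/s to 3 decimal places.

Energy encountered per unit search time: 0.14×4.6 + 0.21×4.9 = 1.673 J/s.
Handling time per unit search time: 0.14×40 + 0.21×37 = 13.37.
Rate = 1.673/(1 + 13.37) = 0.1164 J/s.

0.116 J/s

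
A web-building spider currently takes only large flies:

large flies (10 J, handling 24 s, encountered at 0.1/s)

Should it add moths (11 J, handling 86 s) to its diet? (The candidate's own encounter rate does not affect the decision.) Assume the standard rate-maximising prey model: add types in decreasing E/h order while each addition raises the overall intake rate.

No

Intake rate on the current diet: R = (0.1×10) / (1 + 0.1×24) = 1/3.4 = 0.2941 J/s.
moths: E/h = 11/86 = 0.1279 J/s.
0.1279 < 0.2941, so adding moths would lower the average — exclude it.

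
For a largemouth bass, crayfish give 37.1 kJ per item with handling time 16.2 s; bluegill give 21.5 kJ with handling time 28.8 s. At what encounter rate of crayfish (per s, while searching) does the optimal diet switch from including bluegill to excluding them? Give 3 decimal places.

The zero-one rule: include bluegill iff E₂/h₂ > λE₁/(1+λh₁). Equality gives the switch point.
λE₁h₂ = E₂ + λE₂h₁ ⇒ λ = E₂/(E₁h₂ − E₂h₁) = 21.5/(1068 − 348.3) = 0.02985 per s.

0.030 per s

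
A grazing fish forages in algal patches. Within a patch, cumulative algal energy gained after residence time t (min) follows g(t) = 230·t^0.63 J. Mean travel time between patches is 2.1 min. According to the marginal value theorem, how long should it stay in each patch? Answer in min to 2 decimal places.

By the marginal value theorem, leave when the instantaneous gain rate g'(t) equals the habitat-wide average g(t)/(T + t).
g'(t) = 0.63·230·t^-0.37. Setting 0.63·230·t^-0.37 = 230·t^0.63/(2.1+t) gives 0.63(2.1+t) = t, so 0.37·t = 0.63×2.1.
t* = 0.63×2.1/0.37 = 3.576 min.

3.58 min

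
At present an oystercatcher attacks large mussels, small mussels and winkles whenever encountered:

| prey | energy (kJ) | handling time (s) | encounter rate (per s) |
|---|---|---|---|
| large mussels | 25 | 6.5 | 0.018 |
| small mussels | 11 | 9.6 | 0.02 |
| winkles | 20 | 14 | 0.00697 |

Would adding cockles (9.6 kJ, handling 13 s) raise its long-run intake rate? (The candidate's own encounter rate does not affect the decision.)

Yes

Current rate: (0.018×25 + 0.02×11 + 0.00697×20)/(1 + 0.018×6.5 + 0.02×9.6 + 0.00697×14) = 0.5754 kJ/s.
Profitability of cockles: 9.6/13 = 0.7385 kJ/s.
Since 0.7385 > R, including cockles increases the long-run rate.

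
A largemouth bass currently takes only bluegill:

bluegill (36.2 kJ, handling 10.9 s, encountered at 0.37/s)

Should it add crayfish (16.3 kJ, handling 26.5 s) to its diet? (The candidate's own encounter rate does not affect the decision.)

On bluegill alone, R = ΣλE/(1+Σλh) = 13.39/5.033 = 2.661 kJ/s.
Profitability of crayfish: 16.3/26.5 = 0.6151 kJ/s.
0.6151 < 2.661, so adding crayfish would lower the average — exclude it.

No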